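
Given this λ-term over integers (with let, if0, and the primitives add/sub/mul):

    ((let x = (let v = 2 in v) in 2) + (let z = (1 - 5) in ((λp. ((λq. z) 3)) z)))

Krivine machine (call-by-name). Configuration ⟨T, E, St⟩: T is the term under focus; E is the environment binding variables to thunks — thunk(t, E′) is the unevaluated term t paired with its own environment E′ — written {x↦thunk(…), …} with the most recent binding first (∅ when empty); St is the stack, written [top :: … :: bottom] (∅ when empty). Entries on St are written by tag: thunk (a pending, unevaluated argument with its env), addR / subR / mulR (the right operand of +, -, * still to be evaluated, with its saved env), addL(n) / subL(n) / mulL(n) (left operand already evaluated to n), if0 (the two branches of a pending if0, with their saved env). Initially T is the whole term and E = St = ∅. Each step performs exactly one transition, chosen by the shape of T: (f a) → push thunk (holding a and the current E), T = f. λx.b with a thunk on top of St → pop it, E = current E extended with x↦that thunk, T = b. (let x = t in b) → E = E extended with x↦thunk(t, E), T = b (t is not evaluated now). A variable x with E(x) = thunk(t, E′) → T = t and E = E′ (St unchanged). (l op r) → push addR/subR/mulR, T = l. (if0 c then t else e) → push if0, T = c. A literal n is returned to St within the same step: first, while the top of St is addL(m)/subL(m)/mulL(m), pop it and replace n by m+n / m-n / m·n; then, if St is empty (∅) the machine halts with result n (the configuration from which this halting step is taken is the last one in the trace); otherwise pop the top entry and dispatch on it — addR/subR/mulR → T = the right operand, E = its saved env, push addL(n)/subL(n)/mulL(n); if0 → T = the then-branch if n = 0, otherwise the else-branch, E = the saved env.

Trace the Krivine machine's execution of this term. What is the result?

[0] [T=((let x = (let v = 2 in v) in 2) + (let z = (1 - 5) in ((λp. ((λq. z) 3)) z))) | E=∅ | St=∅]
[1] [T=(let x = (let v = 2 in v) in 2) | E=∅ | St=[addR]]
[2] [T=2 | E={x↦thunk((let v = 2 in v), ∅)} | St=[addR]]
[3] [T=(let z = (1 - 5) in ((λp. ((λq. z) 3)) z)) | E=∅ | St=[addL(2)]]
[4] [T=((λp. ((λq. z) 3)) z) | E={z↦thunk((1 - 5), ∅)} | St=[addL(2)]]
[5] [T=(λp. ((λq. z) 3)) | E={z↦thunk((1 - 5), ∅)} | St=[thunk :: addL(2)]]
[6] [T=((λq. z) 3) | E={p↦thunk(z, {z↦thunk((1 - 5), ∅)}), z↦thunk((1 - 5), ∅)} | St=[addL(2)]]
[7] [T=(λq. z) | E={p↦thunk(z, {z↦thunk((1 - 5), ∅)}), z↦thunk((1 - 5), ∅)} | St=[thunk :: addL(2)]]
[8] [T=z | E={q↦thunk(3, {p↦thunk(z, {z↦thunk((1 - 5), ∅)}), z↦thunk((1 - 5), ∅)}), p↦thunk(z, {z↦thunk((1 - 5), ∅)}), z↦thunk((1 - 5), ∅)} | St=[addL(2)]]
[9] [T=(1 - 5) | E=∅ | St=[addL(2)]]
[10] [T=1 | E=∅ | St=[subR :: addL(2)]]
[11] [T=5 | E=∅ | St=[subL(1) :: addL(2)]]
→ final value -2

Answer: -2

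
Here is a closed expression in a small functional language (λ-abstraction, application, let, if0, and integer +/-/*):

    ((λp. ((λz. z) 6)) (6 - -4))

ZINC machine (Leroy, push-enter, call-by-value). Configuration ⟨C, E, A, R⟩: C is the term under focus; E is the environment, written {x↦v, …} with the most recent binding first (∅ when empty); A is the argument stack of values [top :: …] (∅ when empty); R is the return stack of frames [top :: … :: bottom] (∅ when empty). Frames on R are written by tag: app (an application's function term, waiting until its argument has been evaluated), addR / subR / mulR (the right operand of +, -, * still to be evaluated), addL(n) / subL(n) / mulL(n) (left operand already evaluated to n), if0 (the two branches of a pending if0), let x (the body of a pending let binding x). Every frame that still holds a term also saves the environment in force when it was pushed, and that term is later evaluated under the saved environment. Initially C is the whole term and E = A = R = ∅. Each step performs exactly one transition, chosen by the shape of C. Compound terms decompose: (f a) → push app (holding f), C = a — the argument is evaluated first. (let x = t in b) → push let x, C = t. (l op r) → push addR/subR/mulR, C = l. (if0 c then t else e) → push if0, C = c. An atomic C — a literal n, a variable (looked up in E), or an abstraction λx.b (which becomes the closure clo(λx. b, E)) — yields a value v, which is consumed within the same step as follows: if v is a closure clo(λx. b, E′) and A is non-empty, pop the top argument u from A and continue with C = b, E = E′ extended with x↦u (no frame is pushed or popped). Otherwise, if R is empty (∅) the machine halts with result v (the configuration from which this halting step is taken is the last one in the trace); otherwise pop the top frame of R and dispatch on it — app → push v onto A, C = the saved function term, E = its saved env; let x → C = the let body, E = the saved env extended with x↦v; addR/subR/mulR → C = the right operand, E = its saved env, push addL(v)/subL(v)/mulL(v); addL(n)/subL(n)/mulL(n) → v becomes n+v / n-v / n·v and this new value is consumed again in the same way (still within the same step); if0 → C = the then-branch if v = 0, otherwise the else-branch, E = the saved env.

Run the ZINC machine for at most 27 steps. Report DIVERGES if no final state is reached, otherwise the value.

Answer: 6

Derivation:
0. <C=((λp. ((λz. z) 6)) (6 - -4)), E=∅, A=∅, R=∅>
1. <C=(6 - -4), E=∅, A=∅, R=[app]>
2. <C=6, E=∅, A=∅, R=[subR :: app]>
3. <C=-4, E=∅, A=∅, R=[subL(6) :: app]>
4. <C=(λp. ((λz. z) 6)), E=∅, A=[10], R=∅>
5. <C=((λz. z) 6), E={p↦10}, A=∅, R=∅>
6. <C=6, E={p↦10}, A=∅, R=[app]>
7. <C=(λz. z), E={p↦10}, A=[6], R=∅>
8. <C=z, E={z↦6, p↦10}, A=∅, R=∅>
→ final value 6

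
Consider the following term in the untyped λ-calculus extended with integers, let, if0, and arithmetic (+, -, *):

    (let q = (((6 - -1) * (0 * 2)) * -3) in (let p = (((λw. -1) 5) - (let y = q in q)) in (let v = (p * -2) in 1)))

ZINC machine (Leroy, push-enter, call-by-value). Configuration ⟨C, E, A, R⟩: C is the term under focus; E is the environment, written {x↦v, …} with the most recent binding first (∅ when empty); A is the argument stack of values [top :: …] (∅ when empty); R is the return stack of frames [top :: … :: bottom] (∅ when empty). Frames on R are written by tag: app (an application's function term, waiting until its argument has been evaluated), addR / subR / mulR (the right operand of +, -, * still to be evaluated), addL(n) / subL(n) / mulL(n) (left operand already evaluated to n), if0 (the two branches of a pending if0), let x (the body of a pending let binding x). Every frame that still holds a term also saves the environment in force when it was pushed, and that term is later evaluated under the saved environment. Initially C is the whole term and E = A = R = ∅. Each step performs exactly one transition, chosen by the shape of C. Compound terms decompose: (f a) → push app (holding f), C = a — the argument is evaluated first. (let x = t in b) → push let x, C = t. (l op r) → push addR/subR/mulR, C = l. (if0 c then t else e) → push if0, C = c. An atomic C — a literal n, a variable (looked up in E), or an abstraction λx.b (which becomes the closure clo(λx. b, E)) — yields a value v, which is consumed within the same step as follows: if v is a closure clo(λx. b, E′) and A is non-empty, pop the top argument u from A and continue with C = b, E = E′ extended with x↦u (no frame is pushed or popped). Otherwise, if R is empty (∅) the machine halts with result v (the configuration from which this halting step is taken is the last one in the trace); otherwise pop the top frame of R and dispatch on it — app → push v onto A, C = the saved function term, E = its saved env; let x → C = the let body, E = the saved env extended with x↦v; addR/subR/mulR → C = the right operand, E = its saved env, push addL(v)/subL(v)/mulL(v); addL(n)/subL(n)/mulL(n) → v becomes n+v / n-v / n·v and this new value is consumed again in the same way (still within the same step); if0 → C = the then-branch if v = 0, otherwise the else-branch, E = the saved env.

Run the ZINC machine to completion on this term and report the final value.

Answer: 1

Execution trace:
step 0: ⟨C=(let q = (((6 - -1) * (0 * 2)) * -3) in (let p = (((λw. -1) 5) - (let y = q in q)) in (let v = (p * -2) in 1))); E=∅; A=∅; R=∅⟩
step 1: ⟨C=(((6 - -1) * (0 * 2)) * -3); E=∅; A=∅; R=[let q]⟩
step 2: ⟨C=((6 - -1) * (0 * 2)); E=∅; A=∅; R=[mulR :: let q]⟩
step 3: ⟨C=(6 - -1); E=∅; A=∅; R=[mulR :: mulR :: let q]⟩
step 4: ⟨C=6; E=∅; A=∅; R=[subR :: mulR :: mulR :: let q]⟩
step 5: ⟨C=-1; E=∅; A=∅; R=[subL(6) :: mulR :: mulR :: let q]⟩
step 6: ⟨C=(0 * 2); E=∅; A=∅; R=[mulL(7) :: mulR :: let q]⟩
step 7: ⟨C=0; E=∅; A=∅; R=[mulR :: mulL(7) :: mulR :: let q]⟩
step 8: ⟨C=2; E=∅; A=∅; R=[mulL(0) :: mulL(7) :: mulR :: let q]⟩
step 9: ⟨C=-3; E=∅; A=∅; R=[mulL(0) :: let q]⟩
step 10: ⟨C=(let p = (((λw. -1) 5) - (let y = q in q)) in (let v = (p * -2) in 1)); E={q↦0}; A=∅; R=∅⟩
step 11: ⟨C=(((λw. -1) 5) - (let y = q in q)); E={q↦0}; A=∅; R=[let p]⟩
step 12: ⟨C=((λw. -1) 5); E={q↦0}; A=∅; R=[subR :: let p]⟩
step 13: ⟨C=5; E={q↦0}; A=∅; R=[app :: subR :: let p]⟩
step 14: ⟨C=(λw. -1); E={q↦0}; A=[5]; R=[subR :: let p]⟩
step 15: ⟨C=-1; E={w↦5, q↦0}; A=∅; R=[subR :: let p]⟩
step 16: ⟨C=(let y = q in q); E={q↦0}; A=∅; R=[subL(-1) :: let p]⟩
step 17: ⟨C=q; E={q↦0}; A=∅; R=[let y :: subL(-1) :: let p]⟩
step 18: ⟨C=q; E={y↦0, q↦0}; A=∅; R=[subL(-1) :: let p]⟩
step 19: ⟨C=(let v = (p * -2) in 1); E={p↦-1, q↦0}; A=∅; R=∅⟩
step 20: ⟨C=(p * -2); E={p↦-1, q↦0}; A=∅; R=[let v]⟩
step 21: ⟨C=p; E={p↦-1, q↦0}; A=∅; R=[mulR :: let v]⟩
step 22: ⟨C=-2; E={p↦-1, q↦0}; A=∅; R=[mulL(-1) :: let v]⟩
step 23: ⟨C=1; E={v↦2, p↦-1, q↦0}; A=∅; R=∅⟩
→ final value 1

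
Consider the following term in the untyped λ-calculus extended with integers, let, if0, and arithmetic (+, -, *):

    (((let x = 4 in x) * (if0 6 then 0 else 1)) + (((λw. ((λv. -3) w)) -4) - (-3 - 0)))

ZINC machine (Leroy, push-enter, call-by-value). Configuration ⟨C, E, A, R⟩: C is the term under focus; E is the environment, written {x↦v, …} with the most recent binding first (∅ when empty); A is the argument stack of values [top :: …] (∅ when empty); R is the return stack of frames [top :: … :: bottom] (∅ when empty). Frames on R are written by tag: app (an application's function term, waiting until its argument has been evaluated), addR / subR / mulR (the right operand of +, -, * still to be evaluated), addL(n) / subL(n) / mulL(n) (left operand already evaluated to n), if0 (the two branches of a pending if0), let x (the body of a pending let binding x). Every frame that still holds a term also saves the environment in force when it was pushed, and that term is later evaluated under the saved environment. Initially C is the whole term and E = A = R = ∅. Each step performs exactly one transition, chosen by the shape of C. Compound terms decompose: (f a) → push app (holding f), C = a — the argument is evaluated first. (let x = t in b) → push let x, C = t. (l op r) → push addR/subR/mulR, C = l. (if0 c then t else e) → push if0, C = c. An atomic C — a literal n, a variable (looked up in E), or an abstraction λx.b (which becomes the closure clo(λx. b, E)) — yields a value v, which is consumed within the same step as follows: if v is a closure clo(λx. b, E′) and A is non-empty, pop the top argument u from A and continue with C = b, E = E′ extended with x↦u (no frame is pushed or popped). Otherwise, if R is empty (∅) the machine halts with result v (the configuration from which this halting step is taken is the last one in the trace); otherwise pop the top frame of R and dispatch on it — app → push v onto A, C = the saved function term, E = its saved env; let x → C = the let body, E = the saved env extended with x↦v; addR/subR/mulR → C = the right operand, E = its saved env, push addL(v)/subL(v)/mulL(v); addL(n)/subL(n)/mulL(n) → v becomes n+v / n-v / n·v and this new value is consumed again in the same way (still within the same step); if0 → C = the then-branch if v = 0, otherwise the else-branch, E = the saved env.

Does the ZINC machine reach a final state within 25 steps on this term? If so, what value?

Answer: 4

Machine steps:
[0] <C=(((let x = 4 in x) * (if0 6 then 0 else 1)) + (((λw. ((λv. -3) w)) -4) - (-3 - 0))), E=∅, A=∅, R=∅>
[1] <C=((let x = 4 in x) * (if0 6 then 0 else 1)), E=∅, A=∅, R=[addR]>
[2] <C=(let x = 4 in x), E=∅, A=∅, R=[mulR :: addR]>
[3] <C=4, E=∅, A=∅, R=[let x :: mulR :: addR]>
[4] <C=x, E={x↦4}, A=∅, R=[mulR :: addR]>
[5] <C=(if0 6 then 0 else 1), E=∅, A=∅, R=[mulL(4) :: addR]>
[6] <C=6, E=∅, A=∅, R=[if0 :: mulL(4) :: addR]>
[7] <C=1, E=∅, A=∅, R=[mulL(4) :: addR]>
[8] <C=(((λw. ((λv. -3) w)) -4) - (-3 - 0)), E=∅, A=∅, R=[addL(4)]>
[9] <C=((λw. ((λv. -3) w)) -4), E=∅, A=∅, R=[subR :: addL(4)]>
[10] <C=-4, E=∅, A=∅, R=[app :: subR :: addL(4)]>
[11] <C=(λw. ((λv. -3) w)), E=∅, A=[-4], R=[subR :: addL(4)]>
[12] <C=((λv. -3) w), E={w↦-4}, A=∅, R=[subR :: addL(4)]>
[13] <C=w, E={w↦-4}, A=∅, R=[app :: subR :: addL(4)]>
[14] <C=(λv. -3), E={w↦-4}, A=[-4], R=[subR :: addL(4)]>
[15] <C=-3, E={v↦-4, w↦-4}, A=∅, R=[subR :: addL(4)]>
[16] <C=(-3 - 0), E=∅, A=∅, R=[subL(-3) :: addL(4)]>
[17] <C=-3, E=∅, A=∅, R=[subR :: subL(-3) :: addL(4)]>
[18] <C=0, E=∅, A=∅, R=[subL(-3) :: subL(-3) :: addL(4)]>
→ final value 4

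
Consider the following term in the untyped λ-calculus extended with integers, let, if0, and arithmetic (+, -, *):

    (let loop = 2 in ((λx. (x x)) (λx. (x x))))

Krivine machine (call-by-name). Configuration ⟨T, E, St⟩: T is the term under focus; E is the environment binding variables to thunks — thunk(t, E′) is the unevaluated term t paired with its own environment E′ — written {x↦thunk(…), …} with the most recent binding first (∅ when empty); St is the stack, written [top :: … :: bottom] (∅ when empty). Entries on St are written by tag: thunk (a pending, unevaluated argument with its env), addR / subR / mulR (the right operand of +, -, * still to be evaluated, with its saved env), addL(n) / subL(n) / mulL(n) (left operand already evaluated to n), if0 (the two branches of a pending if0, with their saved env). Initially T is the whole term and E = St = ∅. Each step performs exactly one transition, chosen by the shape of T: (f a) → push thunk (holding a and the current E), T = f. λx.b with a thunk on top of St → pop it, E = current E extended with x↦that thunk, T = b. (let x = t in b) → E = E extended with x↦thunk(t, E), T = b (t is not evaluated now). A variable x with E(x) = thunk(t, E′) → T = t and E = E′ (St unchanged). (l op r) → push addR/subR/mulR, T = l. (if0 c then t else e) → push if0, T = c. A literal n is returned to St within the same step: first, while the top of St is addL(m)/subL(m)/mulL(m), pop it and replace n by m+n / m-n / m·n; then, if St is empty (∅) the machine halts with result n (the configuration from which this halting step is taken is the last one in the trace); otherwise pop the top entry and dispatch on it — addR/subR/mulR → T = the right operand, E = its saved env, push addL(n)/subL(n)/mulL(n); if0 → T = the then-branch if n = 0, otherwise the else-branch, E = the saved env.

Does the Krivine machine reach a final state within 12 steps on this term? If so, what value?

Answer: DIVERGES (no final state within 12 steps)

Execution trace:
t=0: <T=(let loop = 2 in ((λx. (x x)) (λx. (x x)))), E=∅, St=∅>
t=1: <T=((λx. (x x)) (λx. (x x))), E={loop↦thunk(2, ∅)}, St=∅>
t=2: <T=(λx. (x x)), E={loop↦thunk(2, ∅)}, St=[thunk]>
t=3: <T=(x x), E={x↦thunk((λx. (x x)), {loop↦thunk(2, ∅)}), loop↦thunk(2, ∅)}, St=∅>
t=4: <T=x, E={x↦thunk((λx. (x x)), {loop↦thunk(2, ∅)}), loop↦thunk(2, ∅)}, St=[thunk]>
t=5: <T=(λx. (x x)), E={loop↦thunk(2, ∅)}, St=[thunk]>
t=6: <T=(x x), E={x↦thunk(x, {x↦thunk((λx. (x x)), {loop↦thunk(2, ∅)}), loop↦thunk(2, ∅)}), loop↦thunk(2, ∅)}, St=∅>
t=7: <T=x, E={x↦thunk(x, {x↦thunk((λx. (x x)), {loop↦thunk(2, ∅)}), loop↦thunk(2, ∅)}), loop↦thunk(2, ∅)}, St=[thunk]>
t=8: <T=x, E={x↦thunk((λx. (x x)), {loop↦thunk(2, ∅)}), loop↦thunk(2, ∅)}, St=[thunk]>
t=9: <T=(λx. (x x)), E={loop↦thunk(2, ∅)}, St=[thunk]>
t=10: <T=(x x), E={x↦thunk(x, {x↦thunk(x, {x↦thunk((λx. (x x)), {loop↦thunk(2, ∅)}), loop↦thunk(2, ∅)}), loop↦thunk(2, ∅)}), loop↦thunk(2, ∅)}, St=∅>
t=11: <T=x, E={x↦thunk(x, {x↦thunk(x, {x↦thunk((λx. (x x)), {loop↦thunk(2, ∅)}), loop↦thunk(2, ∅)}), loop↦thunk(2, ∅)}), loop↦thunk(2, ∅)}, St=[thunk]>
t=12: <T=x, E={x↦thunk(x, {x↦thunk((λx. (x x)), {loop↦thunk(2, ∅)}), loop↦thunk(2, ∅)}), loop↦thunk(2, ∅)}, St=[thunk]>
→ 12 transitions taken and the configuration is still not final: no result within 12 steps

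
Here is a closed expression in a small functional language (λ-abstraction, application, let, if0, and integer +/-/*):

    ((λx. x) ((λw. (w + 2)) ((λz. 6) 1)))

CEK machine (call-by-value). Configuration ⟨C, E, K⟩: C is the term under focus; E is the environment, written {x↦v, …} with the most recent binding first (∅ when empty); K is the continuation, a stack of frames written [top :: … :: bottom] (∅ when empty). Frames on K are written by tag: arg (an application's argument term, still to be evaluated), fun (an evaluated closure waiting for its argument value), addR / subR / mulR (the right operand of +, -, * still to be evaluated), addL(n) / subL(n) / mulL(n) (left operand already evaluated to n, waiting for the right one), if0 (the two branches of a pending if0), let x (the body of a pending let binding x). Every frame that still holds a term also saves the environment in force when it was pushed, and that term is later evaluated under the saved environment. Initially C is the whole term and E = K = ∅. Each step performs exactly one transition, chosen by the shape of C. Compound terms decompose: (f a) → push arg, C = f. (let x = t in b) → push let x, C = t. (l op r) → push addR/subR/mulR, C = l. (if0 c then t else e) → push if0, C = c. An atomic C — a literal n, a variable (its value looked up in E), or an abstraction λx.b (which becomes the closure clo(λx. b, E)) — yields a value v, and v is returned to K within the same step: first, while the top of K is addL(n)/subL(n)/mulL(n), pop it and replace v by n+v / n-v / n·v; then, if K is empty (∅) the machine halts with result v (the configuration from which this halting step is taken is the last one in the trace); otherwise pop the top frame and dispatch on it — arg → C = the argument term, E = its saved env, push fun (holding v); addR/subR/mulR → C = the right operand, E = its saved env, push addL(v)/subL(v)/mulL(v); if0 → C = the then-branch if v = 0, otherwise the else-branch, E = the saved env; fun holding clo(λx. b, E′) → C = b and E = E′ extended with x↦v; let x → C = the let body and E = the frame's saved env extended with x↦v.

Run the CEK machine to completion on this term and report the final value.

Answer: 8

Derivation:
step 0: <C=((λx. x) ((λw. (w + 2)) ((λz. 6) 1))), E=∅, K=∅>
step 1: <C=(λx. x), E=∅, K=[arg]>
step 2: <C=((λw. (w + 2)) ((λz. 6) 1)), E=∅, K=[fun]>
step 3: <C=(λw. (w + 2)), E=∅, K=[arg :: fun]>
step 4: <C=((λz. 6) 1), E=∅, K=[fun :: fun]>
step 5: <C=(λz. 6), E=∅, K=[arg :: fun :: fun]>
step 6: <C=1, E=∅, K=[fun :: fun :: fun]>
step 7: <C=6, E={z↦1}, K=[fun :: fun]>
step 8: <C=(w + 2), E={w↦6}, K=[fun]>
step 9: <C=w, E={w↦6}, K=[addR :: fun]>
step 10: <C=2, E={w↦6}, K=[addL(6) :: fun]>
step 11: <C=x, E={x↦8}, K=∅>
→ final value 8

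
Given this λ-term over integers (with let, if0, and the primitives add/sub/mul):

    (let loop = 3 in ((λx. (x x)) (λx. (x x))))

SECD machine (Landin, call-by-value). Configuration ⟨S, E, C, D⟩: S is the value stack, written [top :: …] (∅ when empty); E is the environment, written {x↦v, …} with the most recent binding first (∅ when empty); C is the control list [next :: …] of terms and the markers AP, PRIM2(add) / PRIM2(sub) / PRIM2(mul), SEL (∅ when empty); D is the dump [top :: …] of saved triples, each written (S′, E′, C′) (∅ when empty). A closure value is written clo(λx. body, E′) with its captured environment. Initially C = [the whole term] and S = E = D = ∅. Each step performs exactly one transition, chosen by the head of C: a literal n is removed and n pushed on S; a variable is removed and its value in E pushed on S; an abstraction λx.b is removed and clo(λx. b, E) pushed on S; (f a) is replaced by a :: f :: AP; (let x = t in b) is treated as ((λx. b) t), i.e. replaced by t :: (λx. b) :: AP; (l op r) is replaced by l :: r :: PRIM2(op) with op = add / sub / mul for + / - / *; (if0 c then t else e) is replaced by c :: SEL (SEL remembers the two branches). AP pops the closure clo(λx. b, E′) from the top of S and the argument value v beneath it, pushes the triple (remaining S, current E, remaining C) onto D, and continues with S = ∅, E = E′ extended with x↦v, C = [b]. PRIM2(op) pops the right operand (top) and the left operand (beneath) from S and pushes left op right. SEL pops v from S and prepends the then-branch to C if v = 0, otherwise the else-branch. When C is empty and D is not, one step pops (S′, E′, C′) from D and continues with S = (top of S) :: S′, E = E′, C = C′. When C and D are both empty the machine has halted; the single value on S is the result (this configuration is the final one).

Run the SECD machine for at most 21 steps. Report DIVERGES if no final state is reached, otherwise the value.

step 0: ⟨S=∅; E=∅; C=[(let loop = 3 in ((λx. (x x)) (λx. (x x))))]; D=∅⟩
step 1: ⟨S=∅; E=∅; C=[3 :: (λloop. ((λx. (x x)) (λx. (x x)))) :: AP]; D=∅⟩
step 2: ⟨S=[3]; E=∅; C=[(λloop. ((λx. (x x)) (λx. (x x)))) :: AP]; D=∅⟩
step 3: ⟨S=[clo(λloop. ((λx. (x x)) (λx. (x x))), ∅) :: 3]; E=∅; C=[AP]; D=∅⟩
step 4: ⟨S=∅; E={loop↦3}; C=[((λx. (x x)) (λx. (x x)))]; D=[(∅, ∅, ∅)]⟩
step 5: ⟨S=∅; E={loop↦3}; C=[(λx. (x x)) :: (λx. (x x)) :: AP]; D=[(∅, ∅, ∅)]⟩
step 6: ⟨S=[clo(λx. (x x), {loop↦3})]; E={loop↦3}; C=[(λx. (x x)) :: AP]; D=[(∅, ∅, ∅)]⟩
step 7: ⟨S=[clo(λx. (x x), {loop↦3}) :: clo(λx. (x x), {loop↦3})]; E={loop↦3}; C=[AP]; D=[(∅, ∅, ∅)]⟩
step 8: ⟨S=∅; E={x↦clo(λx. (x x), {loop↦3}), loop↦3}; C=[(x x)]; D=[(∅, {loop↦3}, ∅) :: (∅, ∅, ∅)]⟩
step 9: ⟨S=∅; E={x↦clo(λx. (x x), {loop↦3}), loop↦3}; C=[x :: x :: AP]; D=[(∅, {loop↦3}, ∅) :: (∅, ∅, ∅)]⟩
step 10: ⟨S=[clo(λx. (x x), {loop↦3})]; E={x↦clo(λx. (x x), {loop↦3}), loop↦3}; C=[x :: AP]; D=[(∅, {loop↦3}, ∅) :: (∅, ∅, ∅)]⟩
step 11: ⟨S=[clo(λx. (x x), {loop↦3}) :: clo(λx. (x x), {loop↦3})]; E={x↦clo(λx. (x x), {loop↦3}), loop↦3}; C=[AP]; D=[(∅, {loop↦3}, ∅) :: (∅, ∅, ∅)]⟩
step 12: ⟨S=∅; E={x↦clo(λx. (x x), {loop↦3}), loop↦3}; C=[(x x)]; D=[(∅, {x↦clo(λx. (x x), {loop↦3}), loop↦3}, ∅) :: (∅, {loop↦3}, ∅) :: (∅, ∅, ∅)]⟩
step 13: ⟨S=∅; E={x↦clo(λx. (x x), {loop↦3}), loop↦3}; C=[x :: x :: AP]; D=[(∅, {x↦clo(λx. (x x), {loop↦3}), loop↦3}, ∅) :: (∅, {loop↦3}, ∅) :: (∅, ∅, ∅)]⟩
step 14: ⟨S=[clo(λx. (x x), {loop↦3})]; E={x↦clo(λx. (x x), {loop↦3}), loop↦3}; C=[x :: AP]; D=[(∅, {x↦clo(λx. (x x), {loop↦3}), loop↦3}, ∅) :: (∅, {loop↦3}, ∅) :: (∅, ∅, ∅)]⟩
step 15: ⟨S=[clo(λx. (x x), {loop↦3}) :: clo(λx. (x x), {loop↦3})]; E={x↦clo(λx. (x x), {loop↦3}), loop↦3}; C=[AP]; D=[(∅, {x↦clo(λx. (x x), {loop↦3}), loop↦3}, ∅) :: (∅, {loop↦3}, ∅) :: (∅, ∅, ∅)]⟩
step 16: ⟨S=∅; E={x↦clo(λx. (x x), {loop↦3}), loop↦3}; C=[(x x)]; D=[(∅, {x↦clo(λx. (x x), {loop↦3}), loop↦3}, ∅) :: (∅, {x↦clo(λx. (x x), {loop↦3}), loop↦3}, ∅) :: (∅, {loop↦3}, ∅) :: (∅, ∅, ∅)]⟩
step 17: ⟨S=∅; E={x↦clo(λx. (x x), {loop↦3}), loop↦3}; C=[x :: x :: AP]; D=[(∅, {x↦clo(λx. (x x), {loop↦3}), loop↦3}, ∅) :: (∅, {x↦clo(λx. (x x), {loop↦3}), loop↦3}, ∅) :: (∅, {loop↦3}, ∅) :: (∅, ∅, ∅)]⟩
step 18: ⟨S=[clo(λx. (x x), {loop↦3})]; E={x↦clo(λx. (x x), {loop↦3}), loop↦3}; C=[x :: AP]; D=[(∅, {x↦clo(λx. (x x), {loop↦3}), loop↦3}, ∅) :: (∅, {x↦clo(λx. (x x), {loop↦3}), loop↦3}, ∅) :: (∅, {loop↦3}, ∅) :: (∅, ∅, ∅)]⟩
step 19: ⟨S=[clo(λx. (x x), {loop↦3}) :: clo(λx. (x x), {loop↦3})]; E={x↦clo(λx. (x x), {loop↦3}), loop↦3}; C=[AP]; D=[(∅, {x↦clo(λx. (x x), {loop↦3}), loop↦3}, ∅) :: (∅, {x↦clo(λx. (x x), {loop↦3}), loop↦3}, ∅) :: (∅, {loop↦3}, ∅) :: (∅, ∅, ∅)]⟩
step 20: ⟨S=∅; E={x↦clo(λx. (x x), {loop↦3}), loop↦3}; C=[(x x)]; D=[(∅, {x↦clo(λx. (x x), {loop↦3}), loop↦3}, ∅) :: (∅, {x↦clo(λx. (x x), {loop↦3}), loop↦3}, ∅) :: (∅, {x↦clo(λx. (x x), {loop↦3}), loop↦3}, ∅) :: (∅, {loop↦3}, ∅) :: (∅, ∅, ∅)]⟩
step 21: ⟨S=∅; E={x↦clo(λx. (x x), {loop↦3}), loop↦3}; C=[x :: x :: AP]; D=[(∅, {x↦clo(λx. (x x), {loop↦3}), loop↦3}, ∅) :: (∅, {x↦clo(λx. (x x), {loop↦3}), loop↦3}, ∅) :: (∅, {x↦clo(λx. (x x), {loop↦3}), loop↦3}, ∅) :: (∅, {loop↦3}, ∅) :: (∅, ∅, ∅)]⟩
→ 21 transitions taken and the configuration is still not final: no result within 21 steps

Answer: DIVERGES (no final state within 21 steps)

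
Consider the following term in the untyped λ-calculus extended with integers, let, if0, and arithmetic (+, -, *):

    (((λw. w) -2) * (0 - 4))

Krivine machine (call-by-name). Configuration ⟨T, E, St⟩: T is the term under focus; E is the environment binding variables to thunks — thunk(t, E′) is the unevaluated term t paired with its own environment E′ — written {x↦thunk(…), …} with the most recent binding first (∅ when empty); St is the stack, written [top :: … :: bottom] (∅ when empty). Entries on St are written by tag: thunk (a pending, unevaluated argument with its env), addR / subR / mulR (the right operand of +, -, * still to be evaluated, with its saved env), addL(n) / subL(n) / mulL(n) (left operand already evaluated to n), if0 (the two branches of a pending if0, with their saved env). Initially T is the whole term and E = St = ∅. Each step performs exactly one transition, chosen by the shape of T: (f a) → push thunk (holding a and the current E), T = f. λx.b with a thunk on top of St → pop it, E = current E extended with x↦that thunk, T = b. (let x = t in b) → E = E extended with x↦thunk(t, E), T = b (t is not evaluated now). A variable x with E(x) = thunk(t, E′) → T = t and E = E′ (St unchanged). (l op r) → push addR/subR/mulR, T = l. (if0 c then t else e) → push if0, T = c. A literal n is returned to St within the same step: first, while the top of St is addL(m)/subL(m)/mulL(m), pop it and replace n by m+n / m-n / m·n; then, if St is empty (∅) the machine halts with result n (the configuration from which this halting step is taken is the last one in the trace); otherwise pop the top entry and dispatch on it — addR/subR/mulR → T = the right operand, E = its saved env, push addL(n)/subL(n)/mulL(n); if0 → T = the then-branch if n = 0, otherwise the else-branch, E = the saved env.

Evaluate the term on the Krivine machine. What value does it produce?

step 0: ⟨T=(((λw. w) -2) * (0 - 4)); E=∅; St=∅⟩
step 1: ⟨T=((λw. w) -2); E=∅; St=[mulR]⟩
step 2: ⟨T=(λw. w); E=∅; St=[thunk :: mulR]⟩
step 3: ⟨T=w; E={w↦thunk(-2, ∅)}; St=[mulR]⟩
step 4: ⟨T=-2; E=∅; St=[mulR]⟩
step 5: ⟨T=(0 - 4); E=∅; St=[mulL(-2)]⟩
step 6: ⟨T=0; E=∅; St=[subR :: mulL(-2)]⟩
step 7: ⟨T=4; E=∅; St=[subL(0) :: mulL(-2)]⟩
→ final value 8

Answer: 8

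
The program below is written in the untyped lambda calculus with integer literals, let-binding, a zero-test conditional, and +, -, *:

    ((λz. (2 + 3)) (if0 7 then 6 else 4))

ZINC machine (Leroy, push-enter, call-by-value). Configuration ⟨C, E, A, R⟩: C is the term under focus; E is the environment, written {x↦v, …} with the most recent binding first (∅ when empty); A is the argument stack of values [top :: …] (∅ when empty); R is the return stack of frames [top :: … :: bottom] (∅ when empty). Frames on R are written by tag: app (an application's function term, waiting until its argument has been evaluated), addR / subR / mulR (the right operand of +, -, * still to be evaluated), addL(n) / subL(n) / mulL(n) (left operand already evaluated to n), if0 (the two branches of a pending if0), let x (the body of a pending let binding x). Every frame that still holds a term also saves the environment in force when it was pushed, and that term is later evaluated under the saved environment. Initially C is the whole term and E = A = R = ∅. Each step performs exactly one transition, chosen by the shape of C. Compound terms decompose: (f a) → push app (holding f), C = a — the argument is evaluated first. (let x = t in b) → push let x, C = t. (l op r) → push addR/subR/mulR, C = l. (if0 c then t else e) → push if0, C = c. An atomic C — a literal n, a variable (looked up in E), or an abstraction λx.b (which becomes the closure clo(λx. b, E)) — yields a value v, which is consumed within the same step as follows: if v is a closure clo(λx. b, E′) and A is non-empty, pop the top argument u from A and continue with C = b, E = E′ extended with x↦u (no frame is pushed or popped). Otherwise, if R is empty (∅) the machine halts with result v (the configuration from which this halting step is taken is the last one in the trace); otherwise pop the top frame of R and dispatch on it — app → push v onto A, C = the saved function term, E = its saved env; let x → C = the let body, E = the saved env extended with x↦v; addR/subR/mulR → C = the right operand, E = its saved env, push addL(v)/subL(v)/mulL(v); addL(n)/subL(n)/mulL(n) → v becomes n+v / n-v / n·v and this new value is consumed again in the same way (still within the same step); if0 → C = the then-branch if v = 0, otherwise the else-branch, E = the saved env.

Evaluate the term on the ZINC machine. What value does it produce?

Answer: 5

Derivation:
[0] <C=((λz. (2 + 3)) (if0 7 then 6 else 4)), E=∅, A=∅, R=∅>
[1] <C=(if0 7 then 6 else 4), E=∅, A=∅, R=[app]>
[2] <C=7, E=∅, A=∅, R=[if0 :: app]>
[3] <C=4, E=∅, A=∅, R=[app]>
[4] <C=(λz. (2 + 3)), E=∅, A=[4], R=∅>
[5] <C=(2 + 3), E={z↦4}, A=∅, R=∅>
[6] <C=2, E={z↦4}, A=∅, R=[addR]>
[7] <C=3, E={z↦4}, A=∅, R=[addL(2)]>
→ final value 5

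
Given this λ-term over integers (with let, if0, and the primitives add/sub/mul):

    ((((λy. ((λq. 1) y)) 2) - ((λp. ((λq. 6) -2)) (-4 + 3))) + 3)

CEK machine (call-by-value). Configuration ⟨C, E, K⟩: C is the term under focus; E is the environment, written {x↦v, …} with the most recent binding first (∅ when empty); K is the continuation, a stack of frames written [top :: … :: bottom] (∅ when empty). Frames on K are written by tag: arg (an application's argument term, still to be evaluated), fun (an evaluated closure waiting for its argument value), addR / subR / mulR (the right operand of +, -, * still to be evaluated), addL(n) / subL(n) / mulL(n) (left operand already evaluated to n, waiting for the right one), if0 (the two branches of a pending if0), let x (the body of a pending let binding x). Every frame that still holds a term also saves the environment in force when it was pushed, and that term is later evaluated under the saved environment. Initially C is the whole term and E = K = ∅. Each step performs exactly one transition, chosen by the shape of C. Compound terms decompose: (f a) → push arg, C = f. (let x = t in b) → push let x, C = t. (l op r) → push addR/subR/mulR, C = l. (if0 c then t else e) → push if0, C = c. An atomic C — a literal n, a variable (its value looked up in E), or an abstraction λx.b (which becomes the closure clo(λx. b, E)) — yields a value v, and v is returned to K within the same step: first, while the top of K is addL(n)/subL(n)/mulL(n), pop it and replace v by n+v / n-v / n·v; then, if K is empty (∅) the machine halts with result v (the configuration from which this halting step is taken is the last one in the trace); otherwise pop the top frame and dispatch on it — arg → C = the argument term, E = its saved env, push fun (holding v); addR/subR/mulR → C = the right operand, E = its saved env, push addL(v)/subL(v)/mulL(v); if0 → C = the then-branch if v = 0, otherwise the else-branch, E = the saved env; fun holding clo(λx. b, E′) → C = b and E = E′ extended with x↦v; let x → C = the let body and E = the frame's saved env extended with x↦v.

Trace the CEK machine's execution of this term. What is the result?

Answer: -2

Machine steps:
t=0: <C=((((λy. ((λq. 1) y)) 2) - ((λp. ((λq. 6) -2)) (-4 + 3))) + 3), E=∅, K=∅>
t=1: <C=(((λy. ((λq. 1) y)) 2) - ((λp. ((λq. 6) -2)) (-4 + 3))), E=∅, K=[addR]>
t=2: <C=((λy. ((λq. 1) y)) 2), E=∅, K=[subR :: addR]>
t=3: <C=(λy. ((λq. 1) y)), E=∅, K=[arg :: subR :: addR]>
t=4: <C=2, E=∅, K=[fun :: subR :: addR]>
t=5: <C=((λq. 1) y), E={y↦2}, K=[subR :: addR]>
t=6: <C=(λq. 1), E={y↦2}, K=[arg :: subR :: addR]>
t=7: <C=y, E={y↦2}, K=[fun :: subR :: addR]>
t=8: <C=1, E={q↦2, y↦2}, K=[subR :: addR]>
t=9: <C=((λp. ((λq. 6) -2)) (-4 + 3)), E=∅, K=[subL(1) :: addR]>
t=10: <C=(λp. ((λq. 6) -2)), E=∅, K=[arg :: subL(1) :: addR]>
t=11: <C=(-4 + 3), E=∅, K=[fun :: subL(1) :: addR]>
t=12: <C=-4, E=∅, K=[addR :: fun :: subL(1) :: addR]>
t=13: <C=3, E=∅, K=[addL(-4) :: fun :: subL(1) :: addR]>
t=14: <C=((λq. 6) -2), E={p↦-1}, K=[subL(1) :: addR]>
t=15: <C=(λq. 6), E={p↦-1}, K=[arg :: subL(1) :: addR]>
t=16: <C=-2, E={p↦-1}, K=[fun :: subL(1) :: addR]>
t=17: <C=6, E={q↦-2, p↦-1}, K=[subL(1) :: addR]>
t=18: <C=3, E=∅, K=[addL(-5)]>
→ final value -2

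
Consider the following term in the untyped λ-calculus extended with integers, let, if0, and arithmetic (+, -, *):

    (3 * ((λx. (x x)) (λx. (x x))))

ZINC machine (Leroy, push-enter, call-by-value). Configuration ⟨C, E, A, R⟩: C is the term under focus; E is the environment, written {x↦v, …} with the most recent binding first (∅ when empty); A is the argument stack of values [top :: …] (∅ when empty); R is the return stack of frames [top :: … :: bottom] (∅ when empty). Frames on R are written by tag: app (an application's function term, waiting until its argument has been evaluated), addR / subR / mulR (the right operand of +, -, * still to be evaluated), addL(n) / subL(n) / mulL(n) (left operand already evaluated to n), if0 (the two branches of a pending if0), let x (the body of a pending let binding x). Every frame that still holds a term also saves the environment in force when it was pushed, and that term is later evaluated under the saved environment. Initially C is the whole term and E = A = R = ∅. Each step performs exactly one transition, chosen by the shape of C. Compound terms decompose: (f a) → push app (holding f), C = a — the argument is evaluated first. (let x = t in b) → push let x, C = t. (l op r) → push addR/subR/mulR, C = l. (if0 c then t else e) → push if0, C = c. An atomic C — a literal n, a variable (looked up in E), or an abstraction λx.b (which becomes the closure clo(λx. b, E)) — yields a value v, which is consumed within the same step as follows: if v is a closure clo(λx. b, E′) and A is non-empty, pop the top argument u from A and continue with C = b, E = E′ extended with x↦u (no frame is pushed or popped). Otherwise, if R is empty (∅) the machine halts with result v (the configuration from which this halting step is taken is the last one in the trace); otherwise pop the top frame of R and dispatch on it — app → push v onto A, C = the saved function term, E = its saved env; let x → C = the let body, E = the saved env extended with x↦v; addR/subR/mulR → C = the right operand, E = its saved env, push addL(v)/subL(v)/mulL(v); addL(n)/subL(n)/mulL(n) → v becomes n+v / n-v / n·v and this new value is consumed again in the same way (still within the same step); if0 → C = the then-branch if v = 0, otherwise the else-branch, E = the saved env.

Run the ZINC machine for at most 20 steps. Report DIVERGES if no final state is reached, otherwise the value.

Answer: DIVERGES (no final state within 20 steps)

Execution trace:
step 0: [C=(3 * ((λx. (x x)) (λx. (x x)))) | E=∅ | A=∅ | R=∅]
step 1: [C=3 | E=∅ | A=∅ | R=[mulR]]
step 2: [C=((λx. (x x)) (λx. (x x))) | E=∅ | A=∅ | R=[mulL(3)]]
step 3: [C=(λx. (x x)) | E=∅ | A=∅ | R=[app :: mulL(3)]]
step 4: [C=(λx. (x x)) | E=∅ | A=[clo(λx. (x x), ∅)] | R=[mulL(3)]]
step 5: [C=(x x) | E={x↦clo(λx. (x x), ∅)} | A=∅ | R=[mulL(3)]]
step 6: [C=x | E={x↦clo(λx. (x x), ∅)} | A=∅ | R=[app :: mulL(3)]]
step 7: [C=x | E={x↦clo(λx. (x x), ∅)} | A=[clo(λx. (x x), ∅)] | R=[mulL(3)]]
… configuration repeats with period 3 (steps 5–7 recur indefinitely) …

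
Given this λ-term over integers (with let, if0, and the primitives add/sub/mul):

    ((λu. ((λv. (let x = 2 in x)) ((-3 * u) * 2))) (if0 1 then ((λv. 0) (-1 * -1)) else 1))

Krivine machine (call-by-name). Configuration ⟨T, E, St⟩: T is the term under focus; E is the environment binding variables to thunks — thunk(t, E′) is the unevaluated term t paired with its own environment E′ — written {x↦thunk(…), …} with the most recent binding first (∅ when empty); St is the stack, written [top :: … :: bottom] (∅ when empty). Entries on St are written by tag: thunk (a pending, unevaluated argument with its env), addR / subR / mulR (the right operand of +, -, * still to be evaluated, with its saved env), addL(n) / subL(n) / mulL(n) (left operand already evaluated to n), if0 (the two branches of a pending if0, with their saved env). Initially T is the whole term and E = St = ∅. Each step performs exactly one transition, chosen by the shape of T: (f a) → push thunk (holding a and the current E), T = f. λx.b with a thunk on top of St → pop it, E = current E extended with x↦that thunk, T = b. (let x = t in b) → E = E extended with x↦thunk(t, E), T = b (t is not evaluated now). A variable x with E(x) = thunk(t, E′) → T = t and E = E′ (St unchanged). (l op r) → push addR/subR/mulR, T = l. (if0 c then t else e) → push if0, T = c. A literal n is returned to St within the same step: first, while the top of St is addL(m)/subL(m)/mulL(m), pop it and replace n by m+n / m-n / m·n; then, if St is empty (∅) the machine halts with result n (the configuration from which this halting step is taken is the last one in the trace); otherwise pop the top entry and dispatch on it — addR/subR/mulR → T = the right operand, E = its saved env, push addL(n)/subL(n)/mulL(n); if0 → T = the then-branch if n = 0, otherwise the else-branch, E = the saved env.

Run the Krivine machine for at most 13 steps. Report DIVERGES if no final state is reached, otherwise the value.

t=0: [T=((λu. ((λv. (let x = 2 in x)) ((-3 * u) * 2))) (if0 1 then ((λv. 0) (-1 * -1)) else 1)) | E=∅ | St=∅]
t=1: [T=(λu. ((λv. (let x = 2 in x)) ((-3 * u) * 2))) | E=∅ | St=[thunk]]
t=2: [T=((λv. (let x = 2 in x)) ((-3 * u) * 2)) | E={u↦thunk((if0 1 then ((λv. 0) (-1 * -1)) else 1), ∅)} | St=∅]
t=3: [T=(λv. (let x = 2 in x)) | E={u↦thunk((if0 1 then ((λv. 0) (-1 * -1)) else 1), ∅)} | St=[thunk]]
t=4: [T=(let x = 2 in x) | E={v↦thunk(((-3 * u) * 2), {u↦thunk((if0 1 then ((λv. 0) (-1 * -1)) else 1), ∅)}), u↦thunk((if0 1 then ((λv. 0) (-1 * -1)) else 1), ∅)} | St=∅]
t=5: [T=x | E={x↦thunk(2, {v↦thunk(((-3 * u) * 2), {u↦thunk((if0 1 then ((λv. 0) (-1 * -1)) else 1), ∅)}), u↦thunk((if0 1 then ((λv. 0) (-1 * -1)) else 1), ∅)}), v↦thunk(((-3 * u) * 2), {u↦thunk((if0 1 then ((λv. 0) (-1 * -1)) else 1), ∅)}), u↦thunk((if0 1 then ((λv. 0) (-1 * -1)) else 1), ∅)} | St=∅]
t=6: [T=2 | E={v↦thunk(((-3 * u) * 2), {u↦thunk((if0 1 then ((λv. 0) (-1 * -1)) else 1), ∅)}), u↦thunk((if0 1 then ((λv. 0) (-1 * -1)) else 1), ∅)} | St=∅]
→ final value 2

Answer: 2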